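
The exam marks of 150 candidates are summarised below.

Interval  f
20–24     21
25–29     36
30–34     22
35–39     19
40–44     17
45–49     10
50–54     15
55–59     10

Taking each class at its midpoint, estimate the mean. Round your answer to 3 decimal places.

35.833

Midpoints: 22, 27, 32, 37, 42, 47, 52, 57
Σfm = 21×22 + 36×27 + 22×32 + 19×37 + 17×42 + 10×47 + 15×52 + 10×57 = 5375
n = Σf = 150
Mean = 5375 / 150 = 35.8333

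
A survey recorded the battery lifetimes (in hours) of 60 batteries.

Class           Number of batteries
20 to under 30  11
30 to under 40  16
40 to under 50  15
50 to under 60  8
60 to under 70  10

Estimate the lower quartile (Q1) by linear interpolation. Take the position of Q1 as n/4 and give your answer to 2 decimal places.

32.50

Cumulative frequencies: 11, 27, 42, 50, 60
n = 60; position = n/4 = 15.
This falls in the class 30 to under 40: L = 30, F = 11, f = 16, h = 10.
Lower quartile ≈ 30 + ((15 − 11) / 16) × 10 = 32.5000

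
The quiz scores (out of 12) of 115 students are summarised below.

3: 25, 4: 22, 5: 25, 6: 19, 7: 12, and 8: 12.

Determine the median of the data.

Cumulative frequencies: 25, 47, 72, 91, 103, 115
n = 115, so the median is the value in position (n+1)/2 = 58.
Position 58 falls at value 5.

5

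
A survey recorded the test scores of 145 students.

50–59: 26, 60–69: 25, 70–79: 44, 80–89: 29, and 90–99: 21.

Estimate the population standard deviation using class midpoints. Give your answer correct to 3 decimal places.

12.912

Midpoints: 54.5, 64.5, 74.5, 84.5, 94.5
n = 145, Σfm = 10742.5, mean = 74.0862
Σfm² = 820046.25
Σf(m − x̄)² = Σfm² − (Σfm)²/n = 820046.25 − 10742.5²/145 = 24175.1724
Population variance = 24175.1724 / 145 = 166.7253
Standard deviation = √166.7253 = 12.9122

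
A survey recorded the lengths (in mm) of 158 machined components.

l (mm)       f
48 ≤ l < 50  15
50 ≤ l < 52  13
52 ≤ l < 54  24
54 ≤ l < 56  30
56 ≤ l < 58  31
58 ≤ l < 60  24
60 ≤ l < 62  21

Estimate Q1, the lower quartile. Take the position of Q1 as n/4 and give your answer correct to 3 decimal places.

Cumulative frequencies: 15, 28, 52, 82, 113, 137, 158
n = 158; position = n/4 = 39.5.
This falls in the class 52 ≤ l < 54: L = 52, F = 28, f = 24, h = 2.
Lower quartile ≈ 52 + ((39.5 − 28) / 24) × 2 = 52.9583

52.958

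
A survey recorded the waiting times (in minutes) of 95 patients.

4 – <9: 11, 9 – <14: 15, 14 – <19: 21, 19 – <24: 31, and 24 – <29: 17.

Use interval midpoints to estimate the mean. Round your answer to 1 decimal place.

18.0

Midpoints: 6.5, 11.5, 16.5, 21.5, 26.5
Σfm = 11×6.5 + 15×11.5 + 21×16.5 + 31×21.5 + 17×26.5 = 1707.5
n = Σf = 95
Mean = 1707.5 / 95 = 17.9737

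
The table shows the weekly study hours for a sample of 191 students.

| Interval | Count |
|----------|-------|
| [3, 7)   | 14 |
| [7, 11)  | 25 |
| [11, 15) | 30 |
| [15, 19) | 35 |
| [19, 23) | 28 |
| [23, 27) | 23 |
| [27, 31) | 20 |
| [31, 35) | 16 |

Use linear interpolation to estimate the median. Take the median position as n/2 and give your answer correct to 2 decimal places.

Cumulative frequencies: 14, 39, 69, 104, 132, 155, 175, 191
n = 191; position = n/2 = 95.5.
This falls in the class [15, 19): L = 15, F = 69, f = 35, h = 4.
Median ≈ 15 + ((95.5 − 69) / 35) × 4 = 18.0286

18.03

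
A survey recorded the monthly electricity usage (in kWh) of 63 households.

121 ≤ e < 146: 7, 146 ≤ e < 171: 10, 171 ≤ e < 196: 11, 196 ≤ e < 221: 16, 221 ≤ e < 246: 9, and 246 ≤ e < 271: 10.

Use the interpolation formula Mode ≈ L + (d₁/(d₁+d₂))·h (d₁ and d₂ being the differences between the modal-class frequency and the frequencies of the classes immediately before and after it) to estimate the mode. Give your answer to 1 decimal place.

Modal class: 196 ≤ e < 221 (highest frequency 16).
d₁ = 16 − 11 = 5, d₂ = 16 − 9 = 7
Mode ≈ 196 + (5/(5+7)) × 25 = 196 + 10.4167 = 206.4167

206.4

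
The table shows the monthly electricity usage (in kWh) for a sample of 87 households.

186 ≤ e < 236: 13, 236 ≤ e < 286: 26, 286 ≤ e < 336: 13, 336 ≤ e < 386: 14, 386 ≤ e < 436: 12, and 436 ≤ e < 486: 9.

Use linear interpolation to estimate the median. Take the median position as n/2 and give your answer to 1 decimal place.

303.3

Cumulative frequencies: 13, 39, 52, 66, 78, 87
n = 87; position = n/2 = 43.5.
This falls in the class 286 ≤ e < 336: L = 286, F = 39, f = 13, h = 50.
Median ≈ 286 + ((43.5 − 39) / 13) × 50 = 303.3077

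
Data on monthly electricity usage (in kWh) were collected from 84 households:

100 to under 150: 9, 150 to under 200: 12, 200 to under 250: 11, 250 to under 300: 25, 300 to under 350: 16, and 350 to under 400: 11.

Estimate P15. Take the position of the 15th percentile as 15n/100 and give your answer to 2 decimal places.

165.00

Cumulative frequencies: 9, 21, 32, 57, 73, 84
n = 84; position = 15n/100 = 12.6.
This falls in the class 150 to under 200: L = 150, F = 9, f = 12, h = 50.
15th percentile ≈ 150 + ((12.6 − 9) / 12) × 50 = 165.0000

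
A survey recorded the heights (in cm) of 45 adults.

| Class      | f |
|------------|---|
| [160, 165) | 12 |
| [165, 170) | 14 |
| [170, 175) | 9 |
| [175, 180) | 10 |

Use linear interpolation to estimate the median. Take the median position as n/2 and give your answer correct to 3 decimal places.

Cumulative frequencies: 12, 26, 35, 45
n = 45; position = n/2 = 22.5.
This falls in the class [165, 170): L = 165, F = 12, f = 14, h = 5.
Median ≈ 165 + ((22.5 − 12) / 14) × 5 = 168.7500

168.750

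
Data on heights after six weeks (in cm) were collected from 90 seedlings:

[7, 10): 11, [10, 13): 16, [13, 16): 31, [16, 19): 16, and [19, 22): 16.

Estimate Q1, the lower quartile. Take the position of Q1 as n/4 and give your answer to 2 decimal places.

Cumulative frequencies: 11, 27, 58, 74, 90
n = 90; position = n/4 = 22.5.
This falls in the class [10, 13): L = 10, F = 11, f = 16, h = 3.
Lower quartile ≈ 10 + ((22.5 − 11) / 16) × 3 = 12.1562

12.16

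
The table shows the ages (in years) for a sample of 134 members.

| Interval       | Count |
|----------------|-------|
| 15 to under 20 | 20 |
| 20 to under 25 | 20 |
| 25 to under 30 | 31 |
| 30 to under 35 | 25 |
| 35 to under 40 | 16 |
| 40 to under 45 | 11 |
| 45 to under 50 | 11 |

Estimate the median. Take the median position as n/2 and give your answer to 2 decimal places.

Cumulative frequencies: 20, 40, 71, 96, 112, 123, 134
n = 134; position = n/2 = 67.
This falls in the class 25 to under 30: L = 25, F = 40, f = 31, h = 5.
Median ≈ 25 + ((67 − 40) / 31) × 5 = 29.3548

29.35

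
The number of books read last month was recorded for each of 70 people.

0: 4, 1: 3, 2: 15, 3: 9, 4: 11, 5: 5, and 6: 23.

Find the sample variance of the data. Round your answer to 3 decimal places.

3.690

Values: 0, 1, 2, 3, 4, 5, 6
n = 70, Σfx = 267, mean = 3.8143
Σfx² = 1273
Σf(x − x̄)² = Σfx² − (Σfx)²/n = 1273 − 267²/70 = 254.5857
Sample variance = 254.5857 / 69 = 3.6896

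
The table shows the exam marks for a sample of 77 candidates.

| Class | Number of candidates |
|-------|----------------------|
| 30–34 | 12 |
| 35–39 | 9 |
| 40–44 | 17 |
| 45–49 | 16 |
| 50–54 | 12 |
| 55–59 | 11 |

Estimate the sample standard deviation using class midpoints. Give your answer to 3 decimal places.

Midpoints: 32, 37, 42, 47, 52, 57
n = 77, Σfm = 3434, mean = 44.5974
Σfm² = 158128
Σf(m − x̄)² = Σfm² − (Σfm)²/n = 158128 − 3434²/77 = 4980.5195
Sample variance = 4980.5195 / 76 = 65.5332
Standard deviation = √65.5332 = 8.0953

8.095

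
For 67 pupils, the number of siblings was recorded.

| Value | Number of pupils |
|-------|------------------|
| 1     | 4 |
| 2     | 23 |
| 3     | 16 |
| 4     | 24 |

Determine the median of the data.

3

Cumulative frequencies: 4, 27, 43, 67
n = 67, so the median is the value in position (n+1)/2 = 34.
Position 34 falls at value 3.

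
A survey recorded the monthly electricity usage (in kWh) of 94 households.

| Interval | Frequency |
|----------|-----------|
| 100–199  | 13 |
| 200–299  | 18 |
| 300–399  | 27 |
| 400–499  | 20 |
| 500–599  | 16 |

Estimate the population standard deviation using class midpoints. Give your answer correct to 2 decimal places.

Midpoints: 149.5, 249.5, 349.5, 449.5, 549.5
n = 94, Σfm = 33653, mean = 358.0106
Σfm² = 13581323.5
Σf(m − x̄)² = Σfm² − (Σfm)²/n = 13581323.5 − 33653²/94 = 1533191.4894
Population variance = 1533191.4894 / 94 = 16310.5478
Standard deviation = √16310.5478 = 127.7128

127.71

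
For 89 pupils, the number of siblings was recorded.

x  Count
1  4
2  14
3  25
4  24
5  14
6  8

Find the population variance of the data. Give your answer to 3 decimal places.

Values: 1, 2, 3, 4, 5, 6
n = 89, Σfx = 321, mean = 3.6067
Σfx² = 1307
Σf(x − x̄)² = Σfx² − (Σfx)²/n = 1307 − 321²/89 = 149.2360
Population variance = 149.2360 / 89 = 1.6768

1.677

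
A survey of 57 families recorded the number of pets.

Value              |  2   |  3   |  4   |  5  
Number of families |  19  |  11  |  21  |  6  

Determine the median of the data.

3

Cumulative frequencies: 19, 30, 51, 57
n = 57, so the median is the value in position (n+1)/2 = 29.
Position 29 falls at value 3.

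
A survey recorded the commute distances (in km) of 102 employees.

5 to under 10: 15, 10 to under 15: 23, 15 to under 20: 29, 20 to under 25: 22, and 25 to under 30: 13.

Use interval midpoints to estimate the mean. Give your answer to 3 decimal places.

17.255

Midpoints: 7.5, 12.5, 17.5, 22.5, 27.5
Σfm = 15×7.5 + 23×12.5 + 29×17.5 + 22×22.5 + 13×27.5 = 1760
n = Σf = 102
Mean = 1760 / 102 = 17.2549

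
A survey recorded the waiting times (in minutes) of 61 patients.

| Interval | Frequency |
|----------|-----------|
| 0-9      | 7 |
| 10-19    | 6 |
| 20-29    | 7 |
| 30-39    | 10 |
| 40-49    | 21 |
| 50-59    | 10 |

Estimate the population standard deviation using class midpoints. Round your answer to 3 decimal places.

15.940

Midpoints: 4.5, 14.5, 24.5, 34.5, 44.5, 54.5
n = 61, Σfm = 2114.5, mean = 34.6639
Σfm² = 88795.25
Σf(m − x̄)² = Σfm² − (Σfm)²/n = 88795.25 − 2114.5²/61 = 15498.3607
Population variance = 15498.3607 / 61 = 254.0715
Standard deviation = √254.0715 = 15.9396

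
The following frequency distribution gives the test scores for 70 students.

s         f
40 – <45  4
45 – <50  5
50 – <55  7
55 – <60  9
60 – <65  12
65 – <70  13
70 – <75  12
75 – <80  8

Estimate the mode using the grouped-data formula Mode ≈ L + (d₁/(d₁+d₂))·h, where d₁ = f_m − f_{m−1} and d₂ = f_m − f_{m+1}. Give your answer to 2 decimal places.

Modal class: 65 – <70 (highest frequency 13).
d₁ = 13 − 12 = 1, d₂ = 13 − 12 = 1
Mode ≈ 65 + (1/(1+1)) × 5 = 65 + 2.5000 = 67.5000

67.50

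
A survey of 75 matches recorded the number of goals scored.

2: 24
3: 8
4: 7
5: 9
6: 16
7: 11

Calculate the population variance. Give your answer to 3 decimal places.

3.622

Values: 2, 3, 4, 5, 6, 7
n = 75, Σfx = 318, mean = 4.2400
Σfx² = 1620
Σf(x − x̄)² = Σfx² − (Σfx)²/n = 1620 − 318²/75 = 271.6800
Population variance = 271.6800 / 75 = 3.6224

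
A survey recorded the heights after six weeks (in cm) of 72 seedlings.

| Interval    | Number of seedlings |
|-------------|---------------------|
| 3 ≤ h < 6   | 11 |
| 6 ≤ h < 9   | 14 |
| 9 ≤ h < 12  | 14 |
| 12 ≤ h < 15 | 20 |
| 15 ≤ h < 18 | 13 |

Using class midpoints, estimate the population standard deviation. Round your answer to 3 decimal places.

Midpoints: 4.5, 7.5, 10.5, 13.5, 16.5
n = 72, Σfm = 786, mean = 10.9167
Σfm² = 9738
Σf(m − x̄)² = Σfm² − (Σfm)²/n = 9738 − 786²/72 = 1157.5000
Population variance = 1157.5000 / 72 = 16.0764
Standard deviation = √16.0764 = 4.0095

4.010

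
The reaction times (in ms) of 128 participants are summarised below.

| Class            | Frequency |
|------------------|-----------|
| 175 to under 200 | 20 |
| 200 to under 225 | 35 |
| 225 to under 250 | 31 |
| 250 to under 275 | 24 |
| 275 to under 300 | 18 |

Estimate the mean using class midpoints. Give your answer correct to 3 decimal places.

234.570

Midpoints: 187.5, 212.5, 237.5, 262.5, 287.5
Σfm = 20×187.5 + 35×212.5 + 31×237.5 + 24×262.5 + 18×287.5 = 30025
n = Σf = 128
Mean = 30025 / 128 = 234.5703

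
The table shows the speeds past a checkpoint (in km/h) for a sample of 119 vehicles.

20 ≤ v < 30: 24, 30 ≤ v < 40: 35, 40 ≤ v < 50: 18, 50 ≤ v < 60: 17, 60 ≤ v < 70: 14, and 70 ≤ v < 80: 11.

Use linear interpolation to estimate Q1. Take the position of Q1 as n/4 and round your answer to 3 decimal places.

31.643

Cumulative frequencies: 24, 59, 77, 94, 108, 119
n = 119; position = n/4 = 29.75.
This falls in the class 30 ≤ v < 40: L = 30, F = 24, f = 35, h = 10.
Lower quartile ≈ 30 + ((29.75 − 24) / 35) × 10 = 31.6429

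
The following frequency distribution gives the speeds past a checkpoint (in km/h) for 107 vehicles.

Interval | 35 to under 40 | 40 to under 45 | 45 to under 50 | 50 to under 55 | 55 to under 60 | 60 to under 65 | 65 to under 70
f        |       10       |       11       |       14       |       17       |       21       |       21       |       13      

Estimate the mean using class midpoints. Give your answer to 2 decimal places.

54.18

Midpoints: 37.5, 42.5, 47.5, 52.5, 57.5, 62.5, 67.5
Σfm = 10×37.5 + 11×42.5 + 14×47.5 + 17×52.5 + 21×57.5 + 21×62.5 + 13×67.5 = 5797.5
n = Σf = 107
Mean = 5797.5 / 107 = 54.1822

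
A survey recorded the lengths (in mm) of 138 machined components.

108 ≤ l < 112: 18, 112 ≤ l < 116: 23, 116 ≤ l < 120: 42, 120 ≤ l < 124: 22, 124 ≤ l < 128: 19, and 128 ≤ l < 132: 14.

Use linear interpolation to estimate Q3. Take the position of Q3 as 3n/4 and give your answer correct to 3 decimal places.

123.727

Cumulative frequencies: 18, 41, 83, 105, 124, 138
n = 138; position = 3n/4 = 103.5.
This falls in the class 120 ≤ l < 124: L = 120, F = 83, f = 22, h = 4.
Upper quartile ≈ 120 + ((103.5 − 83) / 22) × 4 = 123.7273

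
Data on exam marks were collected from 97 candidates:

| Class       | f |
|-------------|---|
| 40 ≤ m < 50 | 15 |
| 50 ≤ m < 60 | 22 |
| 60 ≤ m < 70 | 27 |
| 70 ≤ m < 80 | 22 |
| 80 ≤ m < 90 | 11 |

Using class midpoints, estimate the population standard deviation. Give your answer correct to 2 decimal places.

12.32

Midpoints: 45, 55, 65, 75, 85
n = 97, Σfm = 6225, mean = 64.1753
Σfm² = 414225
Σf(m − x̄)² = Σfm² − (Σfm)²/n = 414225 − 6225²/97 = 14734.0206
Population variance = 14734.0206 / 97 = 151.8971
Standard deviation = √151.8971 = 12.3247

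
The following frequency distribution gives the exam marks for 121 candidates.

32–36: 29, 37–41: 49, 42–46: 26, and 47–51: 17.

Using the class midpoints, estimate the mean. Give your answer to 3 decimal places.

40.281

Midpoints: 34, 39, 44, 49
Σfm = 29×34 + 49×39 + 26×44 + 17×49 = 4874
n = Σf = 121
Mean = 4874 / 121 = 40.2810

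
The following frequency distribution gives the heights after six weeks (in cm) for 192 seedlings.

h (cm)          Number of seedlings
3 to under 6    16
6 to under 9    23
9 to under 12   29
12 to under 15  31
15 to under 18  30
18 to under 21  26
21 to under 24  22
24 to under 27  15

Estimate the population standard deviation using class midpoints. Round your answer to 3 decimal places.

6.121

Midpoints: 4.5, 7.5, 10.5, 13.5, 16.5, 19.5, 22.5, 25.5
n = 192, Σfm = 2847, mean = 14.8281
Σfm² = 49410
Σf(m − x̄)² = Σfm² − (Σfm)²/n = 49410 − 2847²/192 = 7194.3281
Population variance = 7194.3281 / 192 = 37.4705
Standard deviation = √37.4705 = 6.1213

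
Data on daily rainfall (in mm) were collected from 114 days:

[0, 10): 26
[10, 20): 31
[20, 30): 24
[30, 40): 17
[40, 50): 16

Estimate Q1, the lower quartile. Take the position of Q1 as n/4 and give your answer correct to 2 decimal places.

10.81

Cumulative frequencies: 26, 57, 81, 98, 114
n = 114; position = n/4 = 28.5.
This falls in the class [10, 20): L = 10, F = 26, f = 31, h = 10.
Lower quartile ≈ 10 + ((28.5 − 26) / 31) × 10 = 10.8065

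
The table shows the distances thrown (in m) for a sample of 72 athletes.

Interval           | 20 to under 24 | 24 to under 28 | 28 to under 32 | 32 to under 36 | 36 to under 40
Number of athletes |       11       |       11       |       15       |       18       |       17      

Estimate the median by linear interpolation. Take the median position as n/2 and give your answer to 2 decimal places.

Cumulative frequencies: 11, 22, 37, 55, 72
n = 72; position = n/2 = 36.
This falls in the class 28 to under 32: L = 28, F = 22, f = 15, h = 4.
Median ≈ 28 + ((36 − 22) / 15) × 4 = 31.7333

31.73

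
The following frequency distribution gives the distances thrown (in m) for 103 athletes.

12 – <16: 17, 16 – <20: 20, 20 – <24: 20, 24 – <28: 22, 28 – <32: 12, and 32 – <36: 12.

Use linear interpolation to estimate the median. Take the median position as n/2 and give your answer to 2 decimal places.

Cumulative frequencies: 17, 37, 57, 79, 91, 103
n = 103; position = n/2 = 51.5.
This falls in the class 20 – <24: L = 20, F = 37, f = 20, h = 4.
Median ≈ 20 + ((51.5 − 37) / 20) × 4 = 22.9000

22.90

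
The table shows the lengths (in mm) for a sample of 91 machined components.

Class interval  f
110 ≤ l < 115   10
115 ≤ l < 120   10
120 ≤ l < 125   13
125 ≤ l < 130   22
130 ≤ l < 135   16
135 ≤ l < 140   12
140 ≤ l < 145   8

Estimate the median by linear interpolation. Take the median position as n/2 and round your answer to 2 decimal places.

Cumulative frequencies: 10, 20, 33, 55, 71, 83, 91
n = 91; position = n/2 = 45.5.
This falls in the class 125 ≤ l < 130: L = 125, F = 33, f = 22, h = 5.
Median ≈ 125 + ((45.5 − 33) / 22) × 5 = 127.8409

127.84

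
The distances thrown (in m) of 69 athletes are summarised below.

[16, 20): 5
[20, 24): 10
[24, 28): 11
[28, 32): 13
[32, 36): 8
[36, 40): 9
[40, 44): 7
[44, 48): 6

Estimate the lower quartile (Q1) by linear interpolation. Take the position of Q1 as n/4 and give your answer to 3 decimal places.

Cumulative frequencies: 5, 15, 26, 39, 47, 56, 63, 69
n = 69; position = n/4 = 17.25.
This falls in the class [24, 28): L = 24, F = 15, f = 11, h = 4.
Lower quartile ≈ 24 + ((17.25 − 15) / 11) × 4 = 24.8182

24.818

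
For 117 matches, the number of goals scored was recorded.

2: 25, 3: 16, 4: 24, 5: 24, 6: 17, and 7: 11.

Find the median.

Cumulative frequencies: 25, 41, 65, 89, 106, 117
n = 117, so the median is the value in position (n+1)/2 = 59.
Position 59 falls at value 4.

4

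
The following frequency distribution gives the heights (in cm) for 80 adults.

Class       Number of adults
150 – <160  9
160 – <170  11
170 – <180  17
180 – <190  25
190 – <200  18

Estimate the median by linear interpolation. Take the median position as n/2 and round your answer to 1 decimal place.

181.2

Cumulative frequencies: 9, 20, 37, 62, 80
n = 80; position = n/2 = 40.
This falls in the class 180 – <190: L = 180, F = 37, f = 25, h = 10.
Median ≈ 180 + ((40 − 37) / 25) × 10 = 181.2000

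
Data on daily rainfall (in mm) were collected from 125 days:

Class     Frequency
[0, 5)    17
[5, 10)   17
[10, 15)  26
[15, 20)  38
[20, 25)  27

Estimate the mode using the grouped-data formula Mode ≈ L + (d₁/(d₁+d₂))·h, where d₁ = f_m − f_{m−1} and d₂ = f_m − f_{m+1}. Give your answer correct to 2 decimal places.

Modal class: [15, 20) (highest frequency 38).
d₁ = 38 − 26 = 12, d₂ = 38 − 27 = 11
Mode ≈ 15 + (12/(12+11)) × 5 = 15 + 2.6087 = 17.6087

17.61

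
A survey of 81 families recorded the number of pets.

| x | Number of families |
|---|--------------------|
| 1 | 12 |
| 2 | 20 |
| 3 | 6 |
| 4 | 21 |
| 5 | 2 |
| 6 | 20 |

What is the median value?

Cumulative frequencies: 12, 32, 38, 59, 61, 81
n = 81, so the median is the value in position (n+1)/2 = 41.
Position 41 falls at value 4.

4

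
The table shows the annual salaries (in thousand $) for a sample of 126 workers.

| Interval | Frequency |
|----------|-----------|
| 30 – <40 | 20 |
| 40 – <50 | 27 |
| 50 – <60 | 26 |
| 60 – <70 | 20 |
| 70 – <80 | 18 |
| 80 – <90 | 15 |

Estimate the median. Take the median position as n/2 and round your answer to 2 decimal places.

Cumulative frequencies: 20, 47, 73, 93, 111, 126
n = 126; position = n/2 = 63.
This falls in the class 50 – <60: L = 50, F = 47, f = 26, h = 10.
Median ≈ 50 + ((63 − 47) / 26) × 10 = 56.1538

56.15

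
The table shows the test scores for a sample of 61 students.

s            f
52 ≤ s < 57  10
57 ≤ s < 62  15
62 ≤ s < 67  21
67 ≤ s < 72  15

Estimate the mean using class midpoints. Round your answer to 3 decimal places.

Midpoints: 54.5, 59.5, 64.5, 69.5
Σfm = 10×54.5 + 15×59.5 + 21×64.5 + 15×69.5 = 3834.5
n = Σf = 61
Mean = 3834.5 / 61 = 62.8607

62.861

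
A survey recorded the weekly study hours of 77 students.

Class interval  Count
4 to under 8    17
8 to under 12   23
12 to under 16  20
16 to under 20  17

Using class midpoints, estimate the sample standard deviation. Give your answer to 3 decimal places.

4.285

Midpoints: 6, 10, 14, 18
n = 77, Σfm = 918, mean = 11.9221
Σfm² = 12340
Σf(m − x̄)² = Σfm² − (Σfm)²/n = 12340 − 918²/77 = 1395.5325
Sample variance = 1395.5325 / 76 = 18.3623
Standard deviation = √18.3623 = 4.2851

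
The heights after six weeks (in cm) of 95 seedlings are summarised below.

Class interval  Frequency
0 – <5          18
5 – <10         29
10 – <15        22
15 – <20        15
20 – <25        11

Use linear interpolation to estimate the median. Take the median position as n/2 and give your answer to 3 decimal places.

Cumulative frequencies: 18, 47, 69, 84, 95
n = 95; position = n/2 = 47.5.
This falls in the class 10 – <15: L = 10, F = 47, f = 22, h = 5.
Median ≈ 10 + ((47.5 − 47) / 22) × 5 = 10.1136

10.114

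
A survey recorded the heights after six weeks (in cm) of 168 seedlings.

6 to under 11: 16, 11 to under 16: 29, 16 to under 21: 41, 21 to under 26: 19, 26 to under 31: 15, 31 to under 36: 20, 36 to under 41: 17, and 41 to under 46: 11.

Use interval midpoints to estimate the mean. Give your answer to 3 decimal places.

23.589

Midpoints: 8.5, 13.5, 18.5, 23.5, 28.5, 33.5, 38.5, 43.5
Σfm = 16×8.5 + 29×13.5 + 41×18.5 + 19×23.5 + 15×28.5 + 20×33.5 + 17×38.5 + 11×43.5 = 3963
n = Σf = 168
Mean = 3963 / 168 = 23.5893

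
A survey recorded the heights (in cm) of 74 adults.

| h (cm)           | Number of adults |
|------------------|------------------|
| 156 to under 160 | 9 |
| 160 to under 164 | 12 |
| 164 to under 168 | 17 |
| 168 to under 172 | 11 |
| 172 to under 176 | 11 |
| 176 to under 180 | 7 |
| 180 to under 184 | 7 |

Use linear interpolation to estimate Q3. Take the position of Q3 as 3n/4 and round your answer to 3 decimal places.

Cumulative frequencies: 9, 21, 38, 49, 60, 67, 74
n = 74; position = 3n/4 = 55.5.
This falls in the class 172 to under 176: L = 172, F = 49, f = 11, h = 4.
Upper quartile ≈ 172 + ((55.5 − 49) / 11) × 4 = 174.3636

174.364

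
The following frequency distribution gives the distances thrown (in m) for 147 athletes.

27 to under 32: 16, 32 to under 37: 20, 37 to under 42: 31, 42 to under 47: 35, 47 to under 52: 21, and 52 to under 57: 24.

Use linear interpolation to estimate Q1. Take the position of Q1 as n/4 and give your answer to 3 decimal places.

37.121

Cumulative frequencies: 16, 36, 67, 102, 123, 147
n = 147; position = n/4 = 36.75.
This falls in the class 37 to under 42: L = 37, F = 36, f = 31, h = 5.
Lower quartile ≈ 37 + ((36.75 − 36) / 31) × 5 = 37.1210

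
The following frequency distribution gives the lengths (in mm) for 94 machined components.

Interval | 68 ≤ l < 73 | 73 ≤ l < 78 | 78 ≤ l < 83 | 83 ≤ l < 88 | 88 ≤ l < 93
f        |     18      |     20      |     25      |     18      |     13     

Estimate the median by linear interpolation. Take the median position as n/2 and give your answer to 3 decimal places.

Cumulative frequencies: 18, 38, 63, 81, 94
n = 94; position = n/2 = 47.
This falls in the class 78 ≤ l < 83: L = 78, F = 38, f = 25, h = 5.
Median ≈ 78 + ((47 − 38) / 25) × 5 = 79.8000

79.800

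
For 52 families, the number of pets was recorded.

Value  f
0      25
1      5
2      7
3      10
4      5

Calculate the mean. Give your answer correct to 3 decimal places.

Values: 0, 1, 2, 3, 4
Σfx = 25×0 + 5×1 + 7×2 + 10×3 + 5×4 = 69
n = Σf = 52
Mean = 69 / 52 = 1.3269

1.327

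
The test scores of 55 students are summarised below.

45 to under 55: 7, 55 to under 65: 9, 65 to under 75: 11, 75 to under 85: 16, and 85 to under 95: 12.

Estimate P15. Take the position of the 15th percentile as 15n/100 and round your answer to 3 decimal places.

Cumulative frequencies: 7, 16, 27, 43, 55
n = 55; position = 15n/100 = 8.25.
This falls in the class 55 to under 65: L = 55, F = 7, f = 9, h = 10.
15th percentile ≈ 55 + ((8.25 − 7) / 9) × 10 = 56.3889

56.389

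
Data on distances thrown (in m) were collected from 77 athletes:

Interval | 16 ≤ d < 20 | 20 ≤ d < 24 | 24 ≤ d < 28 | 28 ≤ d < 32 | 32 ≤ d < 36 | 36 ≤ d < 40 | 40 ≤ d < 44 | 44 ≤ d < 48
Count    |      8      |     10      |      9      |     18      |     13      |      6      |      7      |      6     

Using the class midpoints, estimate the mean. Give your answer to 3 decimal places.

30.883

Midpoints: 18, 22, 26, 30, 34, 38, 42, 46
Σfm = 8×18 + 10×22 + 9×26 + 18×30 + 13×34 + 6×38 + 7×42 + 6×46 = 2378
n = Σf = 77
Mean = 2378 / 77 = 30.8831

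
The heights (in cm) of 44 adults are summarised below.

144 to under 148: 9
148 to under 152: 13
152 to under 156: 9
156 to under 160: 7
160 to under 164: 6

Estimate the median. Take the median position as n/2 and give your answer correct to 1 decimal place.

152.0

Cumulative frequencies: 9, 22, 31, 38, 44
n = 44; position = n/2 = 22.
This falls in the class 148 to under 152: L = 148, F = 9, f = 13, h = 4.
Median ≈ 148 + ((22 − 9) / 13) × 4 = 152.0000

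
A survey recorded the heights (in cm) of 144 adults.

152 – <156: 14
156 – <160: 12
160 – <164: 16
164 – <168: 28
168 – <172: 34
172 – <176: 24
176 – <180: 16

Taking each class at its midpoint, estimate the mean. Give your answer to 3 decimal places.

167.333

Midpoints: 154, 158, 162, 166, 170, 174, 178
Σfm = 14×154 + 12×158 + 16×162 + 28×166 + 34×170 + 24×174 + 16×178 = 24096
n = Σf = 144
Mean = 24096 / 144 = 167.3333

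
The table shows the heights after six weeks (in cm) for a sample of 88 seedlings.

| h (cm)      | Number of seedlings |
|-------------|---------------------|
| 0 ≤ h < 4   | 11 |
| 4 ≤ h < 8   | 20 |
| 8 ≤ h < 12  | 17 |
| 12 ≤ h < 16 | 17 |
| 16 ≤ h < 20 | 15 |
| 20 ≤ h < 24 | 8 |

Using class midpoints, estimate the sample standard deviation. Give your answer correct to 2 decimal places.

Midpoints: 2, 6, 10, 14, 18, 22
n = 88, Σfm = 996, mean = 11.3182
Σfm² = 14528
Σf(m − x̄)² = Σfm² − (Σfm)²/n = 14528 − 996²/88 = 3255.0909
Sample variance = 3255.0909 / 87 = 37.4148
Standard deviation = √37.4148 = 6.1168

6.12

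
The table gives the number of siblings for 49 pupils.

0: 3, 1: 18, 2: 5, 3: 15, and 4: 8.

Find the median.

2

Cumulative frequencies: 3, 21, 26, 41, 49
n = 49, so the median is the value in position (n+1)/2 = 25.
Position 25 falls at value 2.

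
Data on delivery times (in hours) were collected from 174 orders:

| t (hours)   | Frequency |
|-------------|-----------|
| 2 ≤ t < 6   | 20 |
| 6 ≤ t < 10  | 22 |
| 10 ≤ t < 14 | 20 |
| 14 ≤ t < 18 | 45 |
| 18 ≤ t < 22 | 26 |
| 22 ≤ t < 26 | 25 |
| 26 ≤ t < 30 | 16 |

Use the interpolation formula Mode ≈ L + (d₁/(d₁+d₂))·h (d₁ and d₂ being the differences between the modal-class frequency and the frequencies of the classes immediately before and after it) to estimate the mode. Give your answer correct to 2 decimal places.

16.27

Modal class: 14 ≤ t < 18 (highest frequency 45).
d₁ = 45 − 20 = 25, d₂ = 45 − 26 = 19
Mode ≈ 14 + (25/(25+19)) × 4 = 14 + 2.2727 = 16.2727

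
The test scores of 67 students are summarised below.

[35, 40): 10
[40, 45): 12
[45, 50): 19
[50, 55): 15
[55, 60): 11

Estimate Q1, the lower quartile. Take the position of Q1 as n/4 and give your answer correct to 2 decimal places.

42.81

Cumulative frequencies: 10, 22, 41, 56, 67
n = 67; position = n/4 = 16.75.
This falls in the class [40, 45): L = 40, F = 10, f = 12, h = 5.
Lower quartile ≈ 40 + ((16.75 − 10) / 12) × 5 = 42.8125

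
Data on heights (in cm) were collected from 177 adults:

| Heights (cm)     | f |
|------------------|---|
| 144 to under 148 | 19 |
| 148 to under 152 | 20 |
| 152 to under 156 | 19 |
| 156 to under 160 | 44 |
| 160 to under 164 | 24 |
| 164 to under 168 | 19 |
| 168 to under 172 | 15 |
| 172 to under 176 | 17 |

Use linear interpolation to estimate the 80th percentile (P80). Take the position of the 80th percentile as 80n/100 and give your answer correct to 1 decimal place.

Cumulative frequencies: 19, 39, 58, 102, 126, 145, 160, 177
n = 177; position = 80n/100 = 141.6.
This falls in the class 164 to under 168: L = 164, F = 126, f = 19, h = 4.
80th percentile ≈ 164 + ((141.6 − 126) / 19) × 4 = 167.2842

167.3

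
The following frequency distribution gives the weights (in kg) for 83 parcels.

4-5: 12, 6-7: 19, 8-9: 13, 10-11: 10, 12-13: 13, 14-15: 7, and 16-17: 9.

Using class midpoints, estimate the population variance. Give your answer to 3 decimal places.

Midpoints: 4.5, 6.5, 8.5, 10.5, 12.5, 14.5, 16.5
n = 83, Σfm = 805.5, mean = 9.7048
Σfm² = 9040.75
Σf(m − x̄)² = Σfm² − (Σfm)²/n = 9040.75 − 805.5²/83 = 1223.5181
Population variance = 1223.5181 / 83 = 14.7412

14.741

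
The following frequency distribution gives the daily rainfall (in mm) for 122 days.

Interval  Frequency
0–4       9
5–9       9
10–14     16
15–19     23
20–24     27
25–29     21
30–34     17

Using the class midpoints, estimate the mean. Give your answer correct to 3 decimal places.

Midpoints: 2, 7, 12, 17, 22, 27, 32
Σfm = 9×2 + 9×7 + 16×12 + 23×17 + 27×22 + 21×27 + 17×32 = 2369
n = Σf = 122
Mean = 2369 / 122 = 19.4180

19.418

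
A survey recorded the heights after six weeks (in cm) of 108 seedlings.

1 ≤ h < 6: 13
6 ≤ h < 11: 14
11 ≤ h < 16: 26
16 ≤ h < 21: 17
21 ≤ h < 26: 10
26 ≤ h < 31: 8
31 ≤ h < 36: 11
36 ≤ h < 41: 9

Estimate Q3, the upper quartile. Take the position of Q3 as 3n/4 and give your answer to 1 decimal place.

26.6

Cumulative frequencies: 13, 27, 53, 70, 80, 88, 99, 108
n = 108; position = 3n/4 = 81.
This falls in the class 26 ≤ h < 31: L = 26, F = 80, f = 8, h = 5.
Upper quartile ≈ 26 + ((81 − 80) / 8) × 5 = 26.6250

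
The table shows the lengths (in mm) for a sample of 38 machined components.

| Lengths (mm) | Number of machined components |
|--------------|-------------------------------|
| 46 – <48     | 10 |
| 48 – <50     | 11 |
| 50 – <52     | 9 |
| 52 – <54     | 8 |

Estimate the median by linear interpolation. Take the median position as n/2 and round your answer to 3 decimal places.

Cumulative frequencies: 10, 21, 30, 38
n = 38; position = n/2 = 19.
This falls in the class 48 – <50: L = 48, F = 10, f = 11, h = 2.
Median ≈ 48 + ((19 − 10) / 11) × 2 = 49.6364

49.636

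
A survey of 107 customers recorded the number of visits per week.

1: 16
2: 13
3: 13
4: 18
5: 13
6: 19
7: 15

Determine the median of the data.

4

Cumulative frequencies: 16, 29, 42, 60, 73, 92, 107
n = 107, so the median is the value in position (n+1)/2 = 54.
Position 54 falls at value 4.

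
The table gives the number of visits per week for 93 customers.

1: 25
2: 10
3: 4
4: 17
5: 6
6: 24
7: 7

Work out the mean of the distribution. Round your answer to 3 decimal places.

Values: 1, 2, 3, 4, 5, 6, 7
Σfx = 25×1 + 10×2 + 4×3 + 17×4 + 6×5 + 24×6 + 7×7 = 348
n = Σf = 93
Mean = 348 / 93 = 3.7419

3.742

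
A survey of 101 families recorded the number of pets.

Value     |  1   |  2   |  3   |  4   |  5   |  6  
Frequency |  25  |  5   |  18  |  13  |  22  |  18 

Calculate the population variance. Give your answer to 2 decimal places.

Values: 1, 2, 3, 4, 5, 6
n = 101, Σfx = 359, mean = 3.5545
Σfx² = 1613
Σf(x − x̄)² = Σfx² − (Σfx)²/n = 1613 − 359²/101 = 336.9505
Population variance = 336.9505 / 101 = 3.3361

3.34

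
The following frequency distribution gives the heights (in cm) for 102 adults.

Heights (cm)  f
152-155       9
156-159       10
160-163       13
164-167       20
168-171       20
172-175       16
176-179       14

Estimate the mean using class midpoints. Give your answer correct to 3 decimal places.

Midpoints: 153.5, 157.5, 161.5, 165.5, 169.5, 173.5, 177.5
Σfm = 9×153.5 + 10×157.5 + 13×161.5 + 20×165.5 + 20×169.5 + 16×173.5 + 14×177.5 = 17017
n = Σf = 102
Mean = 17017 / 102 = 166.8333

166.833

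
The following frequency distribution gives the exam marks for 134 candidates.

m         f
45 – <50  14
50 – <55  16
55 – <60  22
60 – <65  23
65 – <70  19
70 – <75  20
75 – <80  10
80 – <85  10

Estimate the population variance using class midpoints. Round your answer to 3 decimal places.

103.148

Midpoints: 47.5, 52.5, 57.5, 62.5, 67.5, 72.5, 77.5, 82.5
n = 134, Σfm = 8540, mean = 63.7313
Σfm² = 558087.5
Σf(m − x̄)² = Σfm² − (Σfm)²/n = 558087.5 − 8540²/134 = 13821.8284
Population variance = 13821.8284 / 134 = 103.1480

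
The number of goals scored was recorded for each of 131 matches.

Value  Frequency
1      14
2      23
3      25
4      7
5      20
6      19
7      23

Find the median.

4

Cumulative frequencies: 14, 37, 62, 69, 89, 108, 131
n = 131, so the median is the value in position (n+1)/2 = 66.
Position 66 falls at value 4.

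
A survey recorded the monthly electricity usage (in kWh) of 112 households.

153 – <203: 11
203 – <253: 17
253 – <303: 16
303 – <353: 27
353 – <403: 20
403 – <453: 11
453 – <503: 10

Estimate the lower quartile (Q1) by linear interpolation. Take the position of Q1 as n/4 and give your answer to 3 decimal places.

253.000

Cumulative frequencies: 11, 28, 44, 71, 91, 102, 112
n = 112; position = n/4 = 28.
This falls in the class 203 – <253: L = 203, F = 11, f = 17, h = 50.
Lower quartile ≈ 203 + ((28 − 11) / 17) × 50 = 253.0000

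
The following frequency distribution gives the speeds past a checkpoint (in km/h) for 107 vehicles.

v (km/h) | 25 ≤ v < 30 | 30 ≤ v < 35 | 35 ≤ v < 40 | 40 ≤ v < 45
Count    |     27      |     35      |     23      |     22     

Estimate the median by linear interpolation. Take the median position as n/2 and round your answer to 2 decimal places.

33.79

Cumulative frequencies: 27, 62, 85, 107
n = 107; position = n/2 = 53.5.
This falls in the class 30 ≤ v < 35: L = 30, F = 27, f = 35, h = 5.
Median ≈ 30 + ((53.5 − 27) / 35) × 5 = 33.7857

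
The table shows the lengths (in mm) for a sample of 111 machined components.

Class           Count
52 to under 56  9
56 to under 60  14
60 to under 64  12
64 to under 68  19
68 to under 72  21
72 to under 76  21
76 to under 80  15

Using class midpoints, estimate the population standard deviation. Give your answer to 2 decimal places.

7.34

Midpoints: 54, 58, 62, 66, 70, 74, 78
n = 111, Σfm = 7490, mean = 67.4775
Σfm² = 511388
Σf(m − x̄)² = Σfm² − (Σfm)²/n = 511388 − 7490²/111 = 5981.6937
Population variance = 5981.6937 / 111 = 53.8891
Standard deviation = √53.8891 = 7.3409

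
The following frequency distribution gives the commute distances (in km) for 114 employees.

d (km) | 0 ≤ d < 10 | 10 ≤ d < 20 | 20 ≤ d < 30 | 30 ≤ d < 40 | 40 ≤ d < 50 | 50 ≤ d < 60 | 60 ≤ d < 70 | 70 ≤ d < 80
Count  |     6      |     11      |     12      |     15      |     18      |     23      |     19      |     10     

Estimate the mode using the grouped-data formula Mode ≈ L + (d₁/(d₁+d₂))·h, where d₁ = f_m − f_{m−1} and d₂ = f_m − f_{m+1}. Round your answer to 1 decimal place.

Modal class: 50 ≤ d < 60 (highest frequency 23).
d₁ = 23 − 18 = 5, d₂ = 23 − 19 = 4
Mode ≈ 50 + (5/(5+4)) × 10 = 50 + 5.5556 = 55.5556

55.6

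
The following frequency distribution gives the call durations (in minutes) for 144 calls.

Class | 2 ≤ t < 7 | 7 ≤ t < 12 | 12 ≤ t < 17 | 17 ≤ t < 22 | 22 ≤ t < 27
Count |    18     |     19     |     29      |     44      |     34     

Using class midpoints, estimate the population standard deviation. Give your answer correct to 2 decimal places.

6.57

Midpoints: 4.5, 9.5, 14.5, 19.5, 24.5
n = 144, Σfm = 2373, mean = 16.4792
Σfm² = 45316
Σf(m − x̄)² = Σfm² − (Σfm)²/n = 45316 − 2373²/144 = 6210.9375
Population variance = 6210.9375 / 144 = 43.1315
Standard deviation = √43.1315 = 6.5675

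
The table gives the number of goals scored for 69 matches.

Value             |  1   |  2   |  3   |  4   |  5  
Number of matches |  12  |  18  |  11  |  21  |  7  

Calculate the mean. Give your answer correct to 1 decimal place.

2.9

Values: 1, 2, 3, 4, 5
Σfx = 12×1 + 18×2 + 11×3 + 21×4 + 7×5 = 200
n = Σf = 69
Mean = 200 / 69 = 2.8986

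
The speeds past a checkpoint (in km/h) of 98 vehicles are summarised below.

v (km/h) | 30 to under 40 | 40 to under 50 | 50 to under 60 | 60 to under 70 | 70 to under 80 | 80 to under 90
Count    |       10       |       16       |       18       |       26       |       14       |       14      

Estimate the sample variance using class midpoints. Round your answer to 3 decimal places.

234.294

Midpoints: 35, 45, 55, 65, 75, 85
n = 98, Σfm = 5990, mean = 61.1224
Σfm² = 388850
Σf(m − x̄)² = Σfm² − (Σfm)²/n = 388850 − 5990²/98 = 22726.5306
Sample variance = 22726.5306 / 97 = 234.2941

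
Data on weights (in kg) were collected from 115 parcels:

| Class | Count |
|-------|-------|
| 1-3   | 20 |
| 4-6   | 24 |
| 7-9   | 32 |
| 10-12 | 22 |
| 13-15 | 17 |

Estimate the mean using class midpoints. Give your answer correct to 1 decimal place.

7.8

Midpoints: 2, 5, 8, 11, 14
Σfm = 20×2 + 24×5 + 32×8 + 22×11 + 17×14 = 896
n = Σf = 115
Mean = 896 / 115 = 7.7913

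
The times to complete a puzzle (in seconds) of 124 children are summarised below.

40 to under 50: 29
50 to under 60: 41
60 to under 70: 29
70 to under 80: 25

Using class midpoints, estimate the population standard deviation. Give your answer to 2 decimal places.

10.54

Midpoints: 45, 55, 65, 75
n = 124, Σfm = 7320, mean = 59.0323
Σfm² = 445900
Σf(m − x̄)² = Σfm² − (Σfm)²/n = 445900 − 7320²/124 = 13783.8710
Population variance = 13783.8710 / 124 = 111.1602
Standard deviation = √111.1602 = 10.5433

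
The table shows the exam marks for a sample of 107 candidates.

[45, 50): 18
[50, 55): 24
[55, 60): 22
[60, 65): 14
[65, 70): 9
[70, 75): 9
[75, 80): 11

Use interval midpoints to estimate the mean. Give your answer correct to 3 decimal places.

Midpoints: 47.5, 52.5, 57.5, 62.5, 67.5, 72.5, 77.5
Σfm = 18×47.5 + 24×52.5 + 22×57.5 + 14×62.5 + 9×67.5 + 9×72.5 + 11×77.5 = 6367.5
n = Σf = 107
Mean = 6367.5 / 107 = 59.5093

59.509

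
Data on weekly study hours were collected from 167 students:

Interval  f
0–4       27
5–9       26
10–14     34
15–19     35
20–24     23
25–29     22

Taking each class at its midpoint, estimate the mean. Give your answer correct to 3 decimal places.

Midpoints: 2, 7, 12, 17, 22, 27
Σfm = 27×2 + 26×7 + 34×12 + 35×17 + 23×22 + 22×27 = 2339
n = Σf = 167
Mean = 2339 / 167 = 14.0060

14.006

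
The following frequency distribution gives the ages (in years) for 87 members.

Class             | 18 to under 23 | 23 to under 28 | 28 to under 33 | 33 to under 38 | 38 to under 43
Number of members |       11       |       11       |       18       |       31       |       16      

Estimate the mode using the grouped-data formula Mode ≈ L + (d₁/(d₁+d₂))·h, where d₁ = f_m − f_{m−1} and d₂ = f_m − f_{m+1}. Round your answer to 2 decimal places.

Modal class: 33 to under 38 (highest frequency 31).
d₁ = 31 − 18 = 13, d₂ = 31 − 16 = 15
Mode ≈ 33 + (13/(13+15)) × 5 = 33 + 2.3214 = 35.3214

35.32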